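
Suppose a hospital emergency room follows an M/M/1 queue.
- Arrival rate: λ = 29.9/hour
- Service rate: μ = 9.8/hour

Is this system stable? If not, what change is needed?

Stability requires ρ = λ/(cμ) < 1
ρ = 29.9/(1 × 9.8) = 29.9/9.80 = 3.0510
Since 3.0510 ≥ 1, the system is UNSTABLE.
Queue grows without bound. Need μ > λ = 29.9.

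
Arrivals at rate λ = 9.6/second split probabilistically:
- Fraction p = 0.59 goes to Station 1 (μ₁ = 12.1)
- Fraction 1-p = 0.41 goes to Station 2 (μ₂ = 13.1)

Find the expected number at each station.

Effective rates: λ₁ = 9.6×0.59 = 5.664, λ₂ = 9.6×0.41 = 3.936
Station 1: ρ₁ = 5.664/12.1 = 0.468099, L₁ = ρ₁/(1-ρ₁) = 0.468099/(1-0.468099) = 0.8800
Station 2: ρ₂ = 3.936/13.1 = 0.30046, L₂ = ρ₂/(1-ρ₂) = 0.30046/(1-0.30046) = 0.4295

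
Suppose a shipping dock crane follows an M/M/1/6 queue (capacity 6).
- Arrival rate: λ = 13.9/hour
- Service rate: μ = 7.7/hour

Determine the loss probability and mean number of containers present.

ρ = λ/μ = 13.9/7.7 = 1.8052
P₀ = (1-ρ)/(1-ρ^(K+1)) = (1-1.8052)/(1-1.8052^7) = -0.8052/-61.4708 = 0.01310
P_K = P₀×ρ^K = 0.01310 × 1.8052^6 = 0.01310 × 34.6060 = 0.4533
Blocking probability P_6 = 0.4533 (45.33%)
L = ρ[1 - (K+1)ρ^K + Kρ^(K+1)] / [(1-ρ)(1-ρ^(K+1))]
L = 1.8052 × (1 - 7×34.60604 + 6×62.47083) / ((1 - 1.8052) × (1 - 62.47083)) = 4.8719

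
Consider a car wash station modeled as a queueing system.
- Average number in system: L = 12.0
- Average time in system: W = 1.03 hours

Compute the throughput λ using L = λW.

Little's Law: L = λW, so λ = L/W
λ = 12.0/1.03 = 11.6505 cars/hour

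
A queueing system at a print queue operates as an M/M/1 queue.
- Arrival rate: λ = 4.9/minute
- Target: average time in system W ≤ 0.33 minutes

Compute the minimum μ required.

For M/M/1: W = 1/(μ-λ)
Need W ≤ 0.33, so 1/(μ-λ) ≤ 0.33
μ - λ ≥ 1/0.33 = 3.0303
μ ≥ 4.9 + 3.0303 = 7.9303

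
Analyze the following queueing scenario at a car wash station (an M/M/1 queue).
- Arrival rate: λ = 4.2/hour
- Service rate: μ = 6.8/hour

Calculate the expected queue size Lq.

ρ = λ/μ = 4.2/6.8 = 0.6176
For M/M/1: Lq = λ²/(μ(μ-λ))
Lq = 17.64/(6.8 × 2.60)
Lq = 0.9977 cars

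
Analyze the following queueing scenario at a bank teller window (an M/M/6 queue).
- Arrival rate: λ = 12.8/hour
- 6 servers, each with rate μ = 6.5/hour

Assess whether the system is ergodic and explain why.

Stability requires ρ = λ/(cμ) < 1
ρ = 12.8/(6 × 6.5) = 12.8/39.00 = 0.3282
Since 0.3282 < 1, the system is STABLE.
The servers are busy 32.82% of the time.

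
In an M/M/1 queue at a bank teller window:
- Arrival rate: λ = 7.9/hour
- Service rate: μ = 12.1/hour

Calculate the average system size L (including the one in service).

ρ = λ/μ = 7.9/12.1 = 0.6529
For M/M/1: L = λ/(μ-λ)
L = 7.9/(12.1-7.9) = 7.9/4.20
L = 1.8810 transactions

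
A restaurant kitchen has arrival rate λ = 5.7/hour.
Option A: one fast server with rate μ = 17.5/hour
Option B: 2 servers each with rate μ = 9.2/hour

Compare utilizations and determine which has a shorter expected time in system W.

Option A: single server μ = 17.5 (M/M/1)
  ρ_A = 5.7/17.5 = 0.3257
  W_A = 1/(μ-λ) = 1/(17.5-5.7) = 1/11.80 = 0.08475

Option B: 2 servers μ = 9.2 (M/M/2)
  ρ_B = λ/(cμ) = 5.7/(2×9.2) = 0.3098
  Offered load a = λ/μ = cρ = 5.7/9.2 = 0.6196
  P₀ = [ Σₙ₌₀^1 aⁿ/n! + a^2/(2!(1-ρ)) ]⁻¹
  Σ = a^0/0! + a^1/1! = 1.0000 + 0.6196 = 1.6196
  a^2/(2!(1-ρ)) = 0.3839/(2 × 0.6902) = 0.2781
  P₀ = 1/(1.6196 + 0.2781) = 0.5270
  Lq = P₀·a^2·ρ / (2!(1-ρ)²) = 0.52697 × 0.38386 × 0.30978 / (2 × 0.47640) = 0.06577
  Wq_B = Lq/λ = 0.06577/5.7 = 0.01154
  W_B = Wq_B + 1/μ = 0.01154 + 0.1087 = 0.1202

Since W_A = 0.08475 < W_B = 0.1202, Option A (single fast server) has the shorter time in system.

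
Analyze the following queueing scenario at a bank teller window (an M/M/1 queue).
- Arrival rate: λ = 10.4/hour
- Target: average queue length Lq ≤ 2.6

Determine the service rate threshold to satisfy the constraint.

For M/M/1: Lq = λ²/(μ(μ-λ))
Need Lq ≤ 2.6, i.e. μ(μ-λ) ≥ λ²/2.6
μ² - 10.4μ - 108.16/2.6 ≥ 0  →  μ² - 10.4μ - 41.6000 ≥ 0
Quadratic formula (positive root): μ = [λ + √(λ² + 4×41.6000)]/2
Discriminant: 108.16 + 4×41.6000 = 274.5600, √274.5600 = 16.56985
μ ≥ (10.4 + 16.56985)/2 = 13.4849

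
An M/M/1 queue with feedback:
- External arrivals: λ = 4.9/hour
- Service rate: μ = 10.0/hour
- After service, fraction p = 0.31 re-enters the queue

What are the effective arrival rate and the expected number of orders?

Effective arrival rate: λ_eff = λ/(1-p) = 4.9/(1-0.31) = 4.9/0.69 = 7.10145
ρ = λ_eff/μ = 7.10145/10.0 = 0.710145
L = ρ/(1-ρ) = 0.710145/(1-0.710145) = 2.4500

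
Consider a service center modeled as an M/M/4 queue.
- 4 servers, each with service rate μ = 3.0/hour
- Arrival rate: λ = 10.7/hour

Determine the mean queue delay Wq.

Traffic intensity: ρ = λ/(cμ) = 10.7/(4×3.0) = 0.8917
Since ρ = 0.8917 < 1, system is stable.
Offered load a = λ/μ = cρ = 10.7/3.0 = 3.5667
P₀ = [ Σₙ₌₀^3 aⁿ/n! + a^4/(4!(1-ρ)) ]⁻¹
Σ = a^0/0! + a^1/1! + a^2/2! + a^3/3! = 1.00000 + 3.56667 + 6.36056 + 7.56199 = 18.4892
a^4/(4!(1-ρ)) = 161.82667/(24 × 0.10833333) = 62.2410
P₀ = 1/(18.4892 + 62.2410) = 0.01239
Lq = P₀·a^4·ρ / (4!(1-ρ)²) = 0.0123869 × 161.8267 × 0.891667 / (24 × 0.0117361) = 6.3457
Wq = Lq/λ = 6.3457/10.7 = 0.5931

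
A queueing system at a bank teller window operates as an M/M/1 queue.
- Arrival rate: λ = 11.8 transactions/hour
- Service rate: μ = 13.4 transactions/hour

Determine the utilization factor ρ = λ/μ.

Server utilization: ρ = λ/μ
ρ = 11.8/13.4 = 0.8806
The server is busy 88.06% of the time.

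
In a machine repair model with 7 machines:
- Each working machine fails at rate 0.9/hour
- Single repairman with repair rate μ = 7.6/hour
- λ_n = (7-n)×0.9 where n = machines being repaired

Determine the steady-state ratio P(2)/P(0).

P(2)/P(0) = ∏_{i=0}^{2-1} λ_i/μ_{i+1}
= (7-0)×0.9/7.6 × (7-1)×0.9/7.6
= 0.5890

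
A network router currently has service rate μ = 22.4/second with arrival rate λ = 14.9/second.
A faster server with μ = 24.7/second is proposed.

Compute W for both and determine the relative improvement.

System 1: ρ₁ = 14.9/22.4 = 0.6652, W₁ = 1/(22.4-14.9) = 0.13333
System 2: ρ₂ = 14.9/24.7 = 0.6032, W₂ = 1/(24.7-14.9) = 0.10204
Improvement: (W₁-W₂)/W₁ = (0.13333-0.10204)/0.13333 = 23.47%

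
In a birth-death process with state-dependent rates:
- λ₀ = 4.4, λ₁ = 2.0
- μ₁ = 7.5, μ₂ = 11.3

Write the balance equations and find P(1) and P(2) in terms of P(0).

Balance equations:
State 0: λ₀P₀ = μ₁P₁ → P₁ = (λ₀/μ₁)P₀ = (4.4/7.5)P₀ = 0.5867P₀
State 1: P₂ = (λ₀λ₁)/(μ₁μ₂)P₀ = (4.4×2.0)/(7.5×11.3)P₀ = 0.1038P₀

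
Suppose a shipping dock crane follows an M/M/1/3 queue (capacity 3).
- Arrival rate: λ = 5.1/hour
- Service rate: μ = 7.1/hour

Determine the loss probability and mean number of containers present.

ρ = λ/μ = 5.1/7.1 = 0.7183
P₀ = (1-ρ)/(1-ρ^(K+1)) = (1-0.7183)/(1-0.7183^4) = 0.2817/0.7338 = 0.3839
P_K = P₀×ρ^K = 0.3839 × 0.7183^3 = 0.3839 × 0.3706 = 0.1423
Blocking probability P_3 = 0.1423 (14.23%)
L = ρ[1 - (K+1)ρ^K + Kρ^(K+1)] / [(1-ρ)(1-ρ^(K+1))]
L = 0.7183 × (1 - 4×0.37061 + 3×0.26621) / ((1 - 0.7183) × (1 - 0.26621)) = 1.0987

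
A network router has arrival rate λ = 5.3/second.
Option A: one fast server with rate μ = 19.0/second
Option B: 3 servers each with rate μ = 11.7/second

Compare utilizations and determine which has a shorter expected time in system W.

Option A: single server μ = 19.0 (M/M/1)
  ρ_A = 5.3/19.0 = 0.2789
  W_A = 1/(μ-λ) = 1/(19.0-5.3) = 1/13.70 = 0.07299

Option B: 3 servers μ = 11.7 (M/M/3)
  ρ_B = λ/(cμ) = 5.3/(3×11.7) = 0.1510
  Offered load a = λ/μ = cρ = 5.3/11.7 = 0.4530
  P₀ = [ Σₙ₌₀^2 aⁿ/n! + a^3/(3!(1-ρ)) ]⁻¹
  Σ = a^0/0! + a^1/1! + a^2/2! = 1.0000 + 0.4530 + 0.1026 = 1.5556
  a^3/(3!(1-ρ)) = 0.09295/(6 × 0.8490) = 0.01825
  P₀ = 1/(1.5556 + 0.01825) = 0.6354
  Lq = P₀·a^3·ρ / (3!(1-ρ)²) = 0.6354 × 0.09295 × 0.1510 / (6 × 0.7208) = 0.002062
  Wq_B = Lq/λ = 0.002062/5.3 = 0.0003891
  W_B = Wq_B + 1/μ = 0.0003891 + 0.08547 = 0.08586

Since W_A = 0.07299 < W_B = 0.08586, Option A (single fast server) has the shorter time in system.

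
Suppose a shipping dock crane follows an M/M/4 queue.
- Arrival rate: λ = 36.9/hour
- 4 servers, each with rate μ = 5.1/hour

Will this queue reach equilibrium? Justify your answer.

Stability requires ρ = λ/(cμ) < 1
ρ = 36.9/(4 × 5.1) = 36.9/20.40 = 1.8088
Since 1.8088 ≥ 1, the system is UNSTABLE.
Need c > λ/μ = 36.9/5.1 = 7.24.
Minimum servers needed: c = 8.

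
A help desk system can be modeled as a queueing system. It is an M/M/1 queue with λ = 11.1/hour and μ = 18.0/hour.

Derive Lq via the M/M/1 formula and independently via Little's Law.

Method 1 (direct): Lq = λ²/(μ(μ-λ)) = 123.21/(18.0 × 6.90) = 0.9920

Method 2 (Little's Law):
W = 1/(μ-λ) = 1/6.90 = 0.14493
Wq = W - 1/μ = 0.14493 - 0.055556 = 0.08937
Lq = λWq = 11.1 × 0.08937 = 0.9920 ✔ (matches Method 1)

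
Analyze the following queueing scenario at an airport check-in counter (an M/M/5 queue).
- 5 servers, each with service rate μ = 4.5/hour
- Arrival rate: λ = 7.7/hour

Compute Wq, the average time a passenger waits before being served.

Traffic intensity: ρ = λ/(cμ) = 7.7/(5×4.5) = 0.3422
Since ρ = 0.3422 < 1, system is stable.
Offered load a = λ/μ = cρ = 7.7/4.5 = 1.7111
P₀ = [ Σₙ₌₀^4 aⁿ/n! + a^5/(5!(1-ρ)) ]⁻¹
Σ = a^0/0! + a^1/1! + a^2/2! + a^3/3! + a^4/4! = 1.00000 + 1.71111 + 1.46395 + 0.834994 + 0.357192 = 5.3672
a^5/(5!(1-ρ)) = 14.6687/(120 × 0.6578) = 0.1858
P₀ = 1/(5.3672 + 0.1858) = 0.1801
Lq = P₀·a^5·ρ / (5!(1-ρ)²) = 0.1801 × 14.6687 × 0.3422 / (120 × 0.4327) = 0.01741
Wq = Lq/λ = 0.01741/7.7 = 0.002261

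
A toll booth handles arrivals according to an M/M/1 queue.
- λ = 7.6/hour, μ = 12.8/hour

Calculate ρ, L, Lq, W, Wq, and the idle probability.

Step 1: ρ = λ/μ = 7.6/12.8 = 0.5937
Step 2: L = λ/(μ-λ) = 7.6/5.20 = 1.4615
Step 3: Lq = λ²/(μ(μ-λ)) = 57.76/(12.8×5.20) = 0.8678
Step 4: W = 1/(μ-λ) = 1/5.20 = 0.1923
Step 5: Wq = λ/(μ(μ-λ)) = 7.6/(12.8×5.20) = 0.1142
Step 6: P(0) = 1-ρ = 0.4063
Verify: L = λW = 7.6×0.1923 = 1.4615 ✔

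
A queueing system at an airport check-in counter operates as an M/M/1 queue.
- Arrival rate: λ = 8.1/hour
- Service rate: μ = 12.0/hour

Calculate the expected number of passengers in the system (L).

ρ = λ/μ = 8.1/12.0 = 0.6750
For M/M/1: L = λ/(μ-λ)
L = 8.1/(12.0-8.1) = 8.1/3.90
L = 2.0769 passengers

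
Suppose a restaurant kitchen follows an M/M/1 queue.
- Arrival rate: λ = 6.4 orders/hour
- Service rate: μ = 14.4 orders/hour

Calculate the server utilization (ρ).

Server utilization: ρ = λ/μ
ρ = 6.4/14.4 = 0.4444
The server is busy 44.44% of the time.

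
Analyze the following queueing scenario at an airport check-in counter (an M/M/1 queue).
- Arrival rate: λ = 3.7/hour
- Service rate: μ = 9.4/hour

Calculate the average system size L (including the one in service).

ρ = λ/μ = 3.7/9.4 = 0.3936
For M/M/1: L = λ/(μ-λ)
L = 3.7/(9.4-3.7) = 3.7/5.70
L = 0.6491 passengers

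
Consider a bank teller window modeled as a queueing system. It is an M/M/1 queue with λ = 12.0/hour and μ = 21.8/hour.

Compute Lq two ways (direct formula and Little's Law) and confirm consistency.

Method 1 (direct): Lq = λ²/(μ(μ-λ)) = 144.00/(21.8 × 9.80) = 0.6740

Method 2 (Little's Law):
W = 1/(μ-λ) = 1/9.80 = 0.10204
Wq = W - 1/μ = 0.10204 - 0.045872 = 0.05617
Lq = λWq = 12.0 × 0.05617 = 0.6740 ✔ (matches Method 1)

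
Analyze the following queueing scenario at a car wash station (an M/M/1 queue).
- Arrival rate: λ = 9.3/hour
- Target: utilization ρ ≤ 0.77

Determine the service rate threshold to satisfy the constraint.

ρ = λ/μ, so μ = λ/ρ
μ ≥ 9.3/0.77 = 12.0779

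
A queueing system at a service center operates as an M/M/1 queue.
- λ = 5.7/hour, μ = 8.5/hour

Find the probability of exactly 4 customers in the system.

ρ = λ/μ = 5.7/8.5 = 0.67059
P(n) = (1-ρ)ρⁿ
P(4) = (1-0.67059) × 0.67059^4
P(4) = 0.32941 × 0.20222
P(4) = 0.06661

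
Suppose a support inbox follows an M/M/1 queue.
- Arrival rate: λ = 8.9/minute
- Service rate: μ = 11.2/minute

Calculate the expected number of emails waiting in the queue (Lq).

ρ = λ/μ = 8.9/11.2 = 0.7946
For M/M/1: Lq = λ²/(μ(μ-λ))
Lq = 79.21/(11.2 × 2.30)
Lq = 3.0749 emails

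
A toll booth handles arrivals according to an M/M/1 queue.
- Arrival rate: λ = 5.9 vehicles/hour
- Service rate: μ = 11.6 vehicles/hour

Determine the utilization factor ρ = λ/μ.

Server utilization: ρ = λ/μ
ρ = 5.9/11.6 = 0.5086
The server is busy 50.86% of the time.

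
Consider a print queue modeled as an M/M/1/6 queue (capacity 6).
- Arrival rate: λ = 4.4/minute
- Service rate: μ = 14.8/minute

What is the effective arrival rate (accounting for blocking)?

ρ = λ/μ = 4.4/14.8 = 0.2973
P₀ = (1-ρ)/(1-ρ^(K+1)) = (1-0.2973)/(1-0.2973^7) = 0.7027/0.9998 = 0.7028
P_K = P₀×ρ^K = 0.7028 × 0.2973^6 = 0.7028 × 0.0006905 = 0.0004853
λ_eff = λ(1-P_K) = 4.4 × (1 - 0.0004853) = 4.4 × 0.999515 = 4.3979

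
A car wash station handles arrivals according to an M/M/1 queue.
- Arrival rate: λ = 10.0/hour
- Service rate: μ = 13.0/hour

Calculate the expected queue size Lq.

ρ = λ/μ = 10.0/13.0 = 0.7692
For M/M/1: Lq = λ²/(μ(μ-λ))
Lq = 100.00/(13.0 × 3.00)
Lq = 2.5641 cars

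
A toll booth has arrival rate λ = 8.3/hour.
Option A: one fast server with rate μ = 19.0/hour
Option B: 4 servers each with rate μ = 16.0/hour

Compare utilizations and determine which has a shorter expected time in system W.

Option A: single server μ = 19.0 (M/M/1)
  ρ_A = 8.3/19.0 = 0.4368
  W_A = 1/(μ-λ) = 1/(19.0-8.3) = 1/10.70 = 0.09346

Option B: 4 servers μ = 16.0 (M/M/4)
  ρ_B = λ/(cμ) = 8.3/(4×16.0) = 0.1297
  Offered load a = λ/μ = cρ = 8.3/16.0 = 0.5188
  P₀ = [ Σₙ₌₀^3 aⁿ/n! + a^4/(4!(1-ρ)) ]⁻¹
  Σ = a^0/0! + a^1/1! + a^2/2! + a^3/3! = 1.0000 + 0.51875 + 0.13455 + 0.023266 = 1.6766
  a^4/(4!(1-ρ)) = 0.07242/(24 × 0.8703) = 0.003467
  P₀ = 1/(1.6766 + 0.003467) = 0.5952
  Lq = P₀·a^4·ρ / (4!(1-ρ)²) = 0.59523 × 0.072416 × 0.12969 / (24 × 0.75744) = 0.0003075
  Wq_B = Lq/λ = 0.0003075/8.3 = 0.00003705
  W_B = Wq_B + 1/μ = 0.00003705 + 0.06250 = 0.06254

Since W_B = 0.06254 < W_A = 0.09346, Option B (multiple servers) has the shorter time in system.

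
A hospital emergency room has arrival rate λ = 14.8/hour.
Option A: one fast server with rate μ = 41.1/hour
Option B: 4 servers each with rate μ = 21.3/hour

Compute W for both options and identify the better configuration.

Option A: single server μ = 41.1 (M/M/1)
  ρ_A = 14.8/41.1 = 0.3601
  W_A = 1/(μ-λ) = 1/(41.1-14.8) = 1/26.30 = 0.03802

Option B: 4 servers μ = 21.3 (M/M/4)
  ρ_B = λ/(cμ) = 14.8/(4×21.3) = 0.1737
  Offered load a = λ/μ = cρ = 14.8/21.3 = 0.6948
  P₀ = [ Σₙ₌₀^3 aⁿ/n! + a^4/(4!(1-ρ)) ]⁻¹
  Σ = a^0/0! + a^1/1! + a^2/2! + a^3/3! = 1.0000 + 0.6948 + 0.2414 + 0.05591 = 1.9921
  a^4/(4!(1-ρ)) = 0.2331/(24 × 0.8263) = 0.01175
  P₀ = 1/(1.9921 + 0.01175) = 0.4990
  Lq = P₀·a^4·ρ / (4!(1-ρ)²) = 0.4990 × 0.2331 × 0.1737 / (24 × 0.6828) = 0.001233
  Wq_B = Lq/λ = 0.0012331/14.8 = 0.00008332
  W_B = Wq_B + 1/μ = 0.00008332 + 0.04695 = 0.04703

Since W_A = 0.03802 < W_B = 0.04703, Option A (single fast server) has the shorter time in system.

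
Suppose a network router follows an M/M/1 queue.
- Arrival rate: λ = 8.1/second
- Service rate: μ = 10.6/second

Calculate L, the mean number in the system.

ρ = λ/μ = 8.1/10.6 = 0.7642
For M/M/1: L = λ/(μ-λ)
L = 8.1/(10.6-8.1) = 8.1/2.50
L = 3.2400 packets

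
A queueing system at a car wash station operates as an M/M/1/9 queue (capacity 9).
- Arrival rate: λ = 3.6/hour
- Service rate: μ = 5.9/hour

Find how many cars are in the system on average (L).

ρ = λ/μ = 3.6/5.9 = 0.61017
P₀ = (1-ρ)/(1-ρ^(K+1)) = (1-0.61017)/(1-0.61017^10) = 0.3898/0.9928 = 0.3926
P_K = P₀×ρ^K = 0.39264 × 0.61017^9 = 0.39264 × 0.011724 = 0.004603
L = ρ[1 - (K+1)ρ^K + Kρ^(K+1)] / [(1-ρ)(1-ρ^(K+1))]
L = 0.61017 × (1 - 10×0.01172 + 9×0.007153) / ((1 - 0.61017) × (1 - 0.007153)) = 1.4932 cars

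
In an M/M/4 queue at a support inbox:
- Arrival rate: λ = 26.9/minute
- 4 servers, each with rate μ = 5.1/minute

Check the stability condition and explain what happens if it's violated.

Stability requires ρ = λ/(cμ) < 1
ρ = 26.9/(4 × 5.1) = 26.9/20.40 = 1.3186
Since 1.3186 ≥ 1, the system is UNSTABLE.
Need c > λ/μ = 26.9/5.1 = 5.27.
Minimum servers needed: c = 6.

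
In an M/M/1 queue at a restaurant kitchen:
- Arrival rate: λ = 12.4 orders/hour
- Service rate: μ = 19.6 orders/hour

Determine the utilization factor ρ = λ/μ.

Server utilization: ρ = λ/μ
ρ = 12.4/19.6 = 0.6327
The server is busy 63.27% of the time.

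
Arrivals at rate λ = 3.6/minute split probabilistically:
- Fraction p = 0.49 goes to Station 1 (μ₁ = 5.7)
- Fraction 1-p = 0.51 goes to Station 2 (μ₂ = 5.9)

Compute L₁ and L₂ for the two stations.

Effective rates: λ₁ = 3.6×0.49 = 1.764, λ₂ = 3.6×0.51 = 1.836
Station 1: ρ₁ = 1.764/5.7 = 0.3095, L₁ = ρ₁/(1-ρ₁) = 0.3095/(1-0.3095) = 0.4482
Station 2: ρ₂ = 1.836/5.9 = 0.3112, L₂ = ρ₂/(1-ρ₂) = 0.3112/(1-0.3112) = 0.4518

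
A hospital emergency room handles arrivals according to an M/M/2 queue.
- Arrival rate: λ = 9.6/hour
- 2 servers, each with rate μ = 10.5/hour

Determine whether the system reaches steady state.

Stability requires ρ = λ/(cμ) < 1
ρ = 9.6/(2 × 10.5) = 9.6/21.00 = 0.4571
Since 0.4571 < 1, the system is STABLE.
The servers are busy 45.71% of the time.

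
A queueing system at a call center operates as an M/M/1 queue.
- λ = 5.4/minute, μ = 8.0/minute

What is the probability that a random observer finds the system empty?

ρ = λ/μ = 5.4/8.0 = 0.6750
P(0) = 1 - ρ = 1 - 0.6750 = 0.3250
The server is idle 32.50% of the time.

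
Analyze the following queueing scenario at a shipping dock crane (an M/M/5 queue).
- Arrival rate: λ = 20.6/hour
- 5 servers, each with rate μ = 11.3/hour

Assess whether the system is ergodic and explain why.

Stability requires ρ = λ/(cμ) < 1
ρ = 20.6/(5 × 11.3) = 20.6/56.50 = 0.3646
Since 0.3646 < 1, the system is STABLE.
The servers are busy 36.46% of the time.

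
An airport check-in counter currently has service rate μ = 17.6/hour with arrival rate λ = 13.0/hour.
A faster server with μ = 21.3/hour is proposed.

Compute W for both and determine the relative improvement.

System 1: ρ₁ = 13.0/17.6 = 0.7386, W₁ = 1/(17.6-13.0) = 0.21739
System 2: ρ₂ = 13.0/21.3 = 0.6103, W₂ = 1/(21.3-13.0) = 0.12048
Improvement: (W₁-W₂)/W₁ = (0.21739-0.12048)/0.21739 = 44.58%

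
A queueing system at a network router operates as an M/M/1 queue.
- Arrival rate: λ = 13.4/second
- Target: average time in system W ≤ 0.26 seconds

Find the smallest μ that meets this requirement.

For M/M/1: W = 1/(μ-λ)
Need W ≤ 0.26, so 1/(μ-λ) ≤ 0.26
μ - λ ≥ 1/0.26 = 3.8462
μ ≥ 13.4 + 3.8462 = 17.2462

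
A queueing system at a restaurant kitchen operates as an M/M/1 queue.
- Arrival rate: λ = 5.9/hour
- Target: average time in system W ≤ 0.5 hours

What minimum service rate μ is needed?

For M/M/1: W = 1/(μ-λ)
Need W ≤ 0.5, so 1/(μ-λ) ≤ 0.5
μ - λ ≥ 1/0.5 = 2.0000
μ ≥ 5.9 + 2.0000 = 7.9000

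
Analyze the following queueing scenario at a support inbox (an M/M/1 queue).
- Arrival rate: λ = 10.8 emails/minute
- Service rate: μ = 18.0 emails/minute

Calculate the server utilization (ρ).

Server utilization: ρ = λ/μ
ρ = 10.8/18.0 = 0.6000
The server is busy 60.00% of the time.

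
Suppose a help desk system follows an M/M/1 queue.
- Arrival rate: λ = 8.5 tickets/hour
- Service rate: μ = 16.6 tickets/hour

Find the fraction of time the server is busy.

Server utilization: ρ = λ/μ
ρ = 8.5/16.6 = 0.5120
The server is busy 51.20% of the time.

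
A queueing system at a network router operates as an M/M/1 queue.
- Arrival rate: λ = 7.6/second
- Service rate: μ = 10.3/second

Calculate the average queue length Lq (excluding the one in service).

ρ = λ/μ = 7.6/10.3 = 0.7379
For M/M/1: Lq = λ²/(μ(μ-λ))
Lq = 57.76/(10.3 × 2.70)
Lq = 2.0770 packets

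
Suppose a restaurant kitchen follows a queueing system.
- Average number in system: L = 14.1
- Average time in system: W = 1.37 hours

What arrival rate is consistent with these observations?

Little's Law: L = λW, so λ = L/W
λ = 14.1/1.37 = 10.2920 orders/hour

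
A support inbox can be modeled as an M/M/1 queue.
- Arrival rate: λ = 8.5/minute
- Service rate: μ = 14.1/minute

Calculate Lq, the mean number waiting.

ρ = λ/μ = 8.5/14.1 = 0.6028
For M/M/1: Lq = λ²/(μ(μ-λ))
Lq = 72.25/(14.1 × 5.60)
Lq = 0.9150 emails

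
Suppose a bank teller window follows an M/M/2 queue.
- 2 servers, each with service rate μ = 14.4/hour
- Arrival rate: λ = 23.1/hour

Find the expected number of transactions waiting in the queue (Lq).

Traffic intensity: ρ = λ/(cμ) = 23.1/(2×14.4) = 0.8021
Since ρ = 0.8021 < 1, system is stable.
Offered load a = λ/μ = cρ = 23.1/14.4 = 1.6042
P₀ = [ Σₙ₌₀^1 aⁿ/n! + a^2/(2!(1-ρ)) ]⁻¹
Σ = a^0/0! + a^1/1! = 1.0000 + 1.6042 = 2.6042
a^2/(2!(1-ρ)) = 2.5734/(2 × 0.19792) = 6.5011
P₀ = 1/(2.6042 + 6.5011) = 0.1098
Lq = P₀·a^2·ρ / (2!(1-ρ)²) = 0.109827 × 2.57335 × 0.802083 / (2 × 0.0391710) = 2.8936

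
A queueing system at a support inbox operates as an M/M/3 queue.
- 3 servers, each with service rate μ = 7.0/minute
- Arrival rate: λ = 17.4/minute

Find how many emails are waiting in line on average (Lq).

Traffic intensity: ρ = λ/(cμ) = 17.4/(3×7.0) = 0.8286
Since ρ = 0.8286 < 1, system is stable.
Offered load a = λ/μ = cρ = 17.4/7.0 = 2.4857
P₀ = [ Σₙ₌₀^2 aⁿ/n! + a^3/(3!(1-ρ)) ]⁻¹
Σ = a^0/0! + a^1/1! + a^2/2! = 1.0000 + 2.4857 + 3.0894 = 6.5751
a^3/(3!(1-ρ)) = 15.3587/(6 × 0.171429) = 14.9320
P₀ = 1/(6.5751 + 14.9320) = 0.04650
Lq = P₀·a^3·ρ / (3!(1-ρ)²) = 0.046496 × 15.3587 × 0.82857 / (6 × 0.029388) = 3.3557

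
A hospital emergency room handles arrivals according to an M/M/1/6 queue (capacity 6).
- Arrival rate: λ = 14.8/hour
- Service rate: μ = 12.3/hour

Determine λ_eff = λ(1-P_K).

ρ = λ/μ = 14.8/12.3 = 1.20325
P₀ = (1-ρ)/(1-ρ^(K+1)) = (1-1.20325)/(1-1.20325^7) = -0.20325/-2.6517 = 0.07665
P_K = P₀×ρ^K = 0.07665 × 1.20325^6 = 0.07665 × 3.0348 = 0.2326
λ_eff = λ(1-P_K) = 14.8 × (1 - 0.23262) = 14.8 × 0.76738 = 11.3572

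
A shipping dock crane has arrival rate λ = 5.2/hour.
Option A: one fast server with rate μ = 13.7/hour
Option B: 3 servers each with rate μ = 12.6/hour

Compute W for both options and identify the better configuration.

Option A: single server μ = 13.7 (M/M/1)
  ρ_A = 5.2/13.7 = 0.3796
  W_A = 1/(μ-λ) = 1/(13.7-5.2) = 1/8.50 = 0.1176

Option B: 3 servers μ = 12.6 (M/M/3)
  ρ_B = λ/(cμ) = 5.2/(3×12.6) = 0.1376
  Offered load a = λ/μ = cρ = 5.2/12.6 = 0.4127
  P₀ = [ Σₙ₌₀^2 aⁿ/n! + a^3/(3!(1-ρ)) ]⁻¹
  Σ = a^0/0! + a^1/1! + a^2/2! = 1.0000 + 0.4127 + 0.08516 = 1.4979
  a^3/(3!(1-ρ)) = 0.07029/(6 × 0.8624) = 0.01358
  P₀ = 1/(1.4979 + 0.01358) = 0.6616
  Lq = P₀·a^3·ρ / (3!(1-ρ)²) = 0.6616 × 0.07029 × 0.1376 / (6 × 0.7438) = 0.001434
  Wq_B = Lq/λ = 0.00143356/5.2 = 0.00027568
  W_B = Wq_B + 1/μ = 0.00027568 + 0.079365 = 0.07964

Since W_B = 0.07964 < W_A = 0.1176, Option B (multiple servers) has the shorter time in system.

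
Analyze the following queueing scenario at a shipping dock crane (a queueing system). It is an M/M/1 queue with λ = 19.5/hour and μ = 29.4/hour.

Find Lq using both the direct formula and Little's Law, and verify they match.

Method 1 (direct): Lq = λ²/(μ(μ-λ)) = 380.25/(29.4 × 9.90) = 1.3064

Method 2 (Little's Law):
W = 1/(μ-λ) = 1/9.90 = 0.10101
Wq = W - 1/μ = 0.10101 - 0.034014 = 0.066996
Lq = λWq = 19.5 × 0.066996 = 1.3064 ✔ (matches Method 1)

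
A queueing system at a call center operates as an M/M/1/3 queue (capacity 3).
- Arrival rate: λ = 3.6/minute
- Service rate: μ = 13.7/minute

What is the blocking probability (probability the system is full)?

ρ = λ/μ = 3.6/13.7 = 0.26277
P₀ = (1-ρ)/(1-ρ^(K+1)) = (1-0.26277)/(1-0.26277^4) = 0.7372/0.9952 = 0.7408
P_K = P₀×ρ^K = 0.7408 × 0.26277^3 = 0.7408 × 0.01814 = 0.01344
Blocking probability = 1.34%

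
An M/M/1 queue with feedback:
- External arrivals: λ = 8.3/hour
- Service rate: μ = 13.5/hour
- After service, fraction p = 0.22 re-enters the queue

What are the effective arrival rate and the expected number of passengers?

Effective arrival rate: λ_eff = λ/(1-p) = 8.3/(1-0.22) = 8.3/0.78 = 10.64103
ρ = λ_eff/μ = 10.64103/13.5 = 0.788224
L = ρ/(1-ρ) = 0.788224/(1-0.788224) = 3.7220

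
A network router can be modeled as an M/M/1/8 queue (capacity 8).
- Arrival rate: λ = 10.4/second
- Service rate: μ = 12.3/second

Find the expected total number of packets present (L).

ρ = λ/μ = 10.4/12.3 = 0.84553
P₀ = (1-ρ)/(1-ρ^(K+1)) = (1-0.84553)/(1-0.84553^9) = 0.1545/0.7791 = 0.1983
P_K = P₀×ρ^K = 0.19826 × 0.84553^8 = 0.19826 × 0.26124 = 0.05179
L = ρ[1 - (K+1)ρ^K + Kρ^(K+1)] / [(1-ρ)(1-ρ^(K+1))]
L = 0.84553 × (1 - 9×0.261235 + 8×0.220882) / ((1 - 0.84553) × (1 - 0.220882)) = 2.9222 packets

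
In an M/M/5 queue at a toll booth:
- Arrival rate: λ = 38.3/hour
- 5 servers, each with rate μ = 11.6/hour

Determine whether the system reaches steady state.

Stability requires ρ = λ/(cμ) < 1
ρ = 38.3/(5 × 11.6) = 38.3/58.00 = 0.6603
Since 0.6603 < 1, the system is STABLE.
The servers are busy 66.03% of the time.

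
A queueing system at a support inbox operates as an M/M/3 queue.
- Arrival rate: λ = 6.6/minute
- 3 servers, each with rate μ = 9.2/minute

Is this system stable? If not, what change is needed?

Stability requires ρ = λ/(cμ) < 1
ρ = 6.6/(3 × 9.2) = 6.6/27.60 = 0.2391
Since 0.2391 < 1, the system is STABLE.
The servers are busy 23.91% of the time.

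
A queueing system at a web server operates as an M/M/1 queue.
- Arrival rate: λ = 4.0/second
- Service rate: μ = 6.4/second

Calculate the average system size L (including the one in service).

ρ = λ/μ = 4.0/6.4 = 0.6250
For M/M/1: L = λ/(μ-λ)
L = 4.0/(6.4-4.0) = 4.0/2.40
L = 1.6667 requests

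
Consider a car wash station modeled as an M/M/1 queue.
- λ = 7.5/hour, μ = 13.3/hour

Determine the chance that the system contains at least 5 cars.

ρ = λ/μ = 7.5/13.3 = 0.5639
P(N ≥ n) = ρⁿ
P(N ≥ 5) = 0.5639^5
P(N ≥ 5) = 0.05702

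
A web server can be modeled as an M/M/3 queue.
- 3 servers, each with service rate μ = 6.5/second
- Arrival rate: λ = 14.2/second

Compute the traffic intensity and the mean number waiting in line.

Traffic intensity: ρ = λ/(cμ) = 14.2/(3×6.5) = 0.7282
Since ρ = 0.7282 < 1, system is stable.
Offered load a = λ/μ = cρ = 14.2/6.5 = 2.1846
P₀ = [ Σₙ₌₀^2 aⁿ/n! + a^3/(3!(1-ρ)) ]⁻¹
Σ = a^0/0! + a^1/1! + a^2/2! = 1.0000 + 2.1846 + 2.3863 = 5.5709
a^3/(3!(1-ρ)) = 10.4262/(6 × 0.271795) = 6.3934
P₀ = 1/(5.5709 + 6.3934) = 0.08358
Lq = P₀·a^3·ρ / (3!(1-ρ)²) = 0.08358 × 10.4262 × 0.7282 / (6 × 0.07387) = 1.4317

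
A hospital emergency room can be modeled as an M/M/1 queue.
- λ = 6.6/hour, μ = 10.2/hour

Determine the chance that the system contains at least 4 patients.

ρ = λ/μ = 6.6/10.2 = 0.6471
P(N ≥ n) = ρⁿ
P(N ≥ 4) = 0.6471^4
P(N ≥ 4) = 0.1753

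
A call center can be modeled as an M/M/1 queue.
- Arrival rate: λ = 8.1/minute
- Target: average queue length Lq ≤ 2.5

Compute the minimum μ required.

For M/M/1: Lq = λ²/(μ(μ-λ))
Need Lq ≤ 2.5, i.e. μ(μ-λ) ≥ λ²/2.5
μ² - 8.1μ - 65.61/2.5 ≥ 0  →  μ² - 8.1μ - 26.2440 ≥ 0
Quadratic formula (positive root): μ = [λ + √(λ² + 4×26.2440)]/2
Discriminant: 65.61 + 4×26.2440 = 170.5860, √170.5860 = 13.0609
μ ≥ (8.1 + 13.0609)/2 = 10.5804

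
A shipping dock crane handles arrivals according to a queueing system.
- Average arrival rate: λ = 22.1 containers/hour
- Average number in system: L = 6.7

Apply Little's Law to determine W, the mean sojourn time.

Little's Law: L = λW, so W = L/λ
W = 6.7/22.1 = 0.3032 hours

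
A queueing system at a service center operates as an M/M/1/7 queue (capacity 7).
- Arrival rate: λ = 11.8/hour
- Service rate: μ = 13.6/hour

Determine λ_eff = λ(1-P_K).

ρ = λ/μ = 11.8/13.6 = 0.867647
P₀ = (1-ρ)/(1-ρ^(K+1)) = (1-0.867647)/(1-0.867647^8) = 0.13235/0.67882 = 0.1950
P_K = P₀×ρ^K = 0.19497 × 0.867647^7 = 0.19497 × 0.37017 = 0.07217
λ_eff = λ(1-P_K) = 11.8 × (1 - 0.07217) = 11.8 × 0.92783 = 10.9484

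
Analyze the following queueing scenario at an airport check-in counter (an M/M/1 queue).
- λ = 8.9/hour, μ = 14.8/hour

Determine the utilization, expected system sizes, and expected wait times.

Step 1: ρ = λ/μ = 8.9/14.8 = 0.6014
Step 2: L = λ/(μ-λ) = 8.9/5.90 = 1.5085
Step 3: Lq = λ²/(μ(μ-λ)) = 79.21/(14.8×5.90) = 0.9071
Step 4: W = 1/(μ-λ) = 1/5.90 = 0.16949
Step 5: Wq = λ/(μ(μ-λ)) = 8.9/(14.8×5.90) = 0.1019
Step 6: P(0) = 1-ρ = 0.3986
Verify: L = λW = 8.9×0.16949 = 1.5085 ✔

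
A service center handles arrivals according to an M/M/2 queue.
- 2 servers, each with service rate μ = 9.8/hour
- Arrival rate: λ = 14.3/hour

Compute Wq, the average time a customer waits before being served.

Traffic intensity: ρ = λ/(cμ) = 14.3/(2×9.8) = 0.7296
Since ρ = 0.7296 < 1, system is stable.
Offered load a = λ/μ = cρ = 14.3/9.8 = 1.4592
P₀ = [ Σₙ₌₀^1 aⁿ/n! + a^2/(2!(1-ρ)) ]⁻¹
Σ = a^0/0! + a^1/1! = 1.0000 + 1.4592 = 2.4592
a^2/(2!(1-ρ)) = 2.1292/(2 × 0.27041) = 3.9370
P₀ = 1/(2.4592 + 3.9370) = 0.1563
Lq = P₀·a^2·ρ / (2!(1-ρ)²) = 0.156342 × 2.12922 × 0.729592 / (2 × 0.0731206) = 1.6608
Wq = Lq/λ = 1.6608/14.3 = 0.1161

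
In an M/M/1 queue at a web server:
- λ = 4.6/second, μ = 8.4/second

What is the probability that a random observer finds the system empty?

ρ = λ/μ = 4.6/8.4 = 0.5476
P(0) = 1 - ρ = 1 - 0.5476 = 0.4524
The server is idle 45.24% of the time.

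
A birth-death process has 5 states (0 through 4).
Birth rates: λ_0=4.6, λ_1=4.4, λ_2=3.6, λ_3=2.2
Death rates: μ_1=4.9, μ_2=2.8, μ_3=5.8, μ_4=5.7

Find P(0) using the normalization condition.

Ratios P(n)/P(0) = (λ₀···λₙ₋₁)/(μ₁···μₙ):
P(1)/P(0) = (4.6)/(4.9) = 0.9388
P(2)/P(0) = (4.6×4.4)/(4.9×2.8) = 1.4752
P(3)/P(0) = (4.6×4.4×3.6)/(4.9×2.8×5.8) = 0.9157
P(4)/P(0) = (4.6×4.4×3.6×2.2)/(4.9×2.8×5.8×5.7) = 0.3534

Normalization: ∑ P(n) = 1
P(0) × (1.0000 + 0.9388 + 1.4752 + 0.9157 + 0.3534) = 1
P(0) × 4.6831 = 1
P(0) = 1/4.6831 = 0.2135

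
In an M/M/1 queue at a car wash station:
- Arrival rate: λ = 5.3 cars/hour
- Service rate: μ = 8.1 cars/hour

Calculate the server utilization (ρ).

Server utilization: ρ = λ/μ
ρ = 5.3/8.1 = 0.6543
The server is busy 65.43% of the time.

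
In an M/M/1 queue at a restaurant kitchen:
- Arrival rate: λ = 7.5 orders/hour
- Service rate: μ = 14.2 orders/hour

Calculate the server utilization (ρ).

Server utilization: ρ = λ/μ
ρ = 7.5/14.2 = 0.5282
The server is busy 52.82% of the time.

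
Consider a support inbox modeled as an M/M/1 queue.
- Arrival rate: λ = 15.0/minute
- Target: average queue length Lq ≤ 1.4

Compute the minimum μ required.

For M/M/1: Lq = λ²/(μ(μ-λ))
Need Lq ≤ 1.4, i.e. μ(μ-λ) ≥ λ²/1.4
μ² - 15.0μ - 225.00/1.4 ≥ 0  →  μ² - 15.0μ - 160.714286 ≥ 0
Quadratic formula (positive root): μ = [λ + √(λ² + 4×160.714286)]/2
Discriminant: 225.00 + 4×160.714286 = 867.8571, √867.8571 = 29.4594
μ ≥ (15.0 + 29.4594)/2 = 22.2297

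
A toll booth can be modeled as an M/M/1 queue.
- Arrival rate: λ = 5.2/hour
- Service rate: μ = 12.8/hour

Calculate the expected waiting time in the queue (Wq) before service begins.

First, compute utilization: ρ = λ/μ = 5.2/12.8 = 0.4062
For M/M/1: Wq = λ/(μ(μ-λ))
Wq = 5.2/(12.8 × (12.8-5.2))
Wq = 5.2/(12.8 × 7.60)
Wq = 0.05345 hours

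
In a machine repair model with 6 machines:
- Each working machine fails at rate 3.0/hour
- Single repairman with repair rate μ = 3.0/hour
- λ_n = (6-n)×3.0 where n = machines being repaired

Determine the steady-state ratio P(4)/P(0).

P(4)/P(0) = ∏_{i=0}^{4-1} λ_i/μ_{i+1}
= (6-0)×3.0/3.0 × (6-1)×3.0/3.0 × (6-2)×3.0/3.0 × (6-3)×3.0/3.0
= 360.0000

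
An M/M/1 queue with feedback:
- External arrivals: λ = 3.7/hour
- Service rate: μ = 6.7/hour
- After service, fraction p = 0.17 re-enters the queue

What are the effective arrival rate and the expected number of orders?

Effective arrival rate: λ_eff = λ/(1-p) = 3.7/(1-0.17) = 3.7/0.83 = 4.45783
ρ = λ_eff/μ = 4.45783/6.7 = 0.66535
L = ρ/(1-ρ) = 0.66535/(1-0.66535) = 1.9882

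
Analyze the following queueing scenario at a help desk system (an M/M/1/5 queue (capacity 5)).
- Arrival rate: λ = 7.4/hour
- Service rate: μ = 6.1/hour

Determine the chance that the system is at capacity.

ρ = λ/μ = 7.4/6.1 = 1.2131
P₀ = (1-ρ)/(1-ρ^(K+1)) = (1-1.2131)/(1-1.2131^6) = -0.2131/-2.1870 = 0.09744
P_K = P₀×ρ^K = 0.09744 × 1.2131^5 = 0.09744 × 2.6271 = 0.2560
Blocking probability = 25.60%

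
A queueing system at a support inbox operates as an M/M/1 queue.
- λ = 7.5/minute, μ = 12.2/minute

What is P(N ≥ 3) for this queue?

ρ = λ/μ = 7.5/12.2 = 0.61475
P(N ≥ n) = ρⁿ
P(N ≥ 3) = 0.61475^3
P(N ≥ 3) = 0.2323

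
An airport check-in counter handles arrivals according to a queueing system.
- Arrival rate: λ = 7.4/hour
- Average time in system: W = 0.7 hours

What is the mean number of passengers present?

Little's Law: L = λW
L = 7.4 × 0.7 = 5.1800 passengers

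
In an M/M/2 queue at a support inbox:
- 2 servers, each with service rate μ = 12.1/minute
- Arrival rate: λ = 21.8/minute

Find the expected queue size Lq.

Traffic intensity: ρ = λ/(cμ) = 21.8/(2×12.1) = 0.9008
Since ρ = 0.9008 < 1, system is stable.
Offered load a = λ/μ = cρ = 21.8/12.1 = 1.8017
P₀ = [ Σₙ₌₀^1 aⁿ/n! + a^2/(2!(1-ρ)) ]⁻¹
Σ = a^0/0! + a^1/1! = 1.0000 + 1.8017 = 2.8017
a^2/(2!(1-ρ)) = 3.24595/(2 × 0.0991736) = 16.3650
P₀ = 1/(2.8017 + 16.3650) = 0.05217
Lq = P₀·a^2·ρ / (2!(1-ρ)²) = 0.0521739 × 3.24595 × 0.900826 / (2 × 0.00983539) = 7.7556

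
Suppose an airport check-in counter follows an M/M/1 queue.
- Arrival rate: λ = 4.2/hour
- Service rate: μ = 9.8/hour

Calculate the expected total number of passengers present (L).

ρ = λ/μ = 4.2/9.8 = 0.4286
For M/M/1: L = λ/(μ-λ)
L = 4.2/(9.8-4.2) = 4.2/5.60
L = 0.7500 passengers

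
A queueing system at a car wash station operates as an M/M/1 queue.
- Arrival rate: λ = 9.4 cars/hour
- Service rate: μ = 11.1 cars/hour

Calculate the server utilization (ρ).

Server utilization: ρ = λ/μ
ρ = 9.4/11.1 = 0.8468
The server is busy 84.68% of the time.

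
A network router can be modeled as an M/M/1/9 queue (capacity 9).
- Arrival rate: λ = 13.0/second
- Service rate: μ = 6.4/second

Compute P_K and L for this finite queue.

ρ = λ/μ = 13.0/6.4 = 2.03125
P₀ = (1-ρ)/(1-ρ^(K+1)) = (1-2.03125)/(1-2.03125^10) = -1.03125/-1194.7318 = 0.0008632
P_K = P₀×ρ^K = 0.0008632 × 2.03125^9 = 0.0008632 × 588.6680 = 0.5081
Blocking probability P_9 = 0.5081 (50.81%)
L = ρ[1 - (K+1)ρ^K + Kρ^(K+1)] / [(1-ρ)(1-ρ^(K+1))]
L = 2.03125 × (1 - 10×588.6680 + 9×1195.7318) / ((1 - 2.03125) × (1 - 1195.7318)) = 8.0387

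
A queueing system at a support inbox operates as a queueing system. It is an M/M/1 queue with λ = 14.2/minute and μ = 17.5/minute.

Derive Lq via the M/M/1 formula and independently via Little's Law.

Method 1 (direct): Lq = λ²/(μ(μ-λ)) = 201.64/(17.5 × 3.30) = 3.4916

Method 2 (Little's Law):
W = 1/(μ-λ) = 1/3.30 = 0.30303
Wq = W - 1/μ = 0.30303 - 0.057143 = 0.24589
Lq = λWq = 14.2 × 0.24589 = 3.4916 ✔ (matches Method 1)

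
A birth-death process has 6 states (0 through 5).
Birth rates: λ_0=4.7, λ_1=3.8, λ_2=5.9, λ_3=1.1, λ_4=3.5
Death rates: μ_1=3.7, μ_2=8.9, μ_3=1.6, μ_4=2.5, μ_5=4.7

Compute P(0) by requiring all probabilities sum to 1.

Ratios P(n)/P(0) = (λ₀···λₙ₋₁)/(μ₁···μₙ):
P(1)/P(0) = (4.7)/(3.7) = 1.2703
P(2)/P(0) = (4.7×3.8)/(3.7×8.9) = 0.54236
P(3)/P(0) = (4.7×3.8×5.9)/(3.7×8.9×1.6) = 2.0000
P(4)/P(0) = (4.7×3.8×5.9×1.1)/(3.7×8.9×1.6×2.5) = 0.87998
P(5)/P(0) = (4.7×3.8×5.9×1.1×3.5)/(3.7×8.9×1.6×2.5×4.7) = 0.65531

Normalization: ∑ P(n) = 1
P(0) × (1.0000 + 1.2703 + 0.54236 + 2.0000 + 0.87998 + 0.65531) = 1
P(0) × 6.3479 = 1
P(0) = 1/6.3479 = 0.1575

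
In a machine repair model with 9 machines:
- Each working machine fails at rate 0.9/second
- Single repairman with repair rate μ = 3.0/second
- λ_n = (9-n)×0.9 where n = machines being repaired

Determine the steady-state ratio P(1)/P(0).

P(1)/P(0) = ∏_{i=0}^{1-1} λ_i/μ_{i+1}
= (9-0)×0.9/3.0
= 2.7000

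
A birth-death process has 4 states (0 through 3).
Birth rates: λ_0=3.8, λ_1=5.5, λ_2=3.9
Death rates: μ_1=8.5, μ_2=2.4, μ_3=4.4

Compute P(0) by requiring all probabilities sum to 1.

Ratios P(n)/P(0) = (λ₀···λₙ₋₁)/(μ₁···μₙ):
P(1)/P(0) = (3.8)/(8.5) = 0.4471
P(2)/P(0) = (3.8×5.5)/(8.5×2.4) = 1.0245
P(3)/P(0) = (3.8×5.5×3.9)/(8.5×2.4×4.4) = 0.9081

Normalization: ∑ P(n) = 1
P(0) × (1.0000 + 0.4471 + 1.0245 + 0.9081) = 1
P(0) × 3.3797 = 1
P(0) = 1/3.3797 = 0.2959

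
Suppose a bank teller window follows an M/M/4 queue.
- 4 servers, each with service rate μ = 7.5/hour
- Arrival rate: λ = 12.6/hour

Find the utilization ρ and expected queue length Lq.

Traffic intensity: ρ = λ/(cμ) = 12.6/(4×7.5) = 0.4200
Since ρ = 0.4200 < 1, system is stable.
Offered load a = λ/μ = cρ = 12.6/7.5 = 1.6800
P₀ = [ Σₙ₌₀^3 aⁿ/n! + a^4/(4!(1-ρ)) ]⁻¹
Σ = a^0/0! + a^1/1! + a^2/2! + a^3/3! = 1.0000 + 1.6800 + 1.4112 + 0.7903 = 4.8815
a^4/(4!(1-ρ)) = 7.9659/(24 × 0.5800) = 0.5723
P₀ = 1/(4.8815 + 0.5723) = 0.1834
Lq = P₀·a^4·ρ / (4!(1-ρ)²) = 0.18336 × 7.9659 × 0.42000 / (24 × 0.33640) = 0.07598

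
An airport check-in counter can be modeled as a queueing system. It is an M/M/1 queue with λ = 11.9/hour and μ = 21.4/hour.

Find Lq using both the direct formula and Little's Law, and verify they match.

Method 1 (direct): Lq = λ²/(μ(μ-λ)) = 141.61/(21.4 × 9.50) = 0.6966

Method 2 (Little's Law):
W = 1/(μ-λ) = 1/9.50 = 0.105263
Wq = W - 1/μ = 0.105263 - 0.0467290 = 0.058534
Lq = λWq = 11.9 × 0.058534 = 0.6966 ✔ (matches Method 1)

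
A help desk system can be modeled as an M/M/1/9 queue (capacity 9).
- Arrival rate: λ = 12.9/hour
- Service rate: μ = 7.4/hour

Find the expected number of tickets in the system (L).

ρ = λ/μ = 12.9/7.4 = 1.74324
P₀ = (1-ρ)/(1-ρ^(K+1)) = (1-1.74324)/(1-1.74324^10) = -0.7432/-258.1623 = 0.002879
P_K = P₀×ρ^K = 0.002879 × 1.74324^9 = 0.002879 × 148.6670 = 0.4280
L = ρ[1 - (K+1)ρ^K + Kρ^(K+1)] / [(1-ρ)(1-ρ^(K+1))]
L = 1.74324 × (1 - 10×148.6670 + 9×259.1623) / ((1 - 1.74324) × (1 - 259.1623)) = 7.6933 tickets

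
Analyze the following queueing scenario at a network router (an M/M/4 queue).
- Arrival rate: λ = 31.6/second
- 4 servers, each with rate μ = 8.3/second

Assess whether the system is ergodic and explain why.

Stability requires ρ = λ/(cμ) < 1
ρ = 31.6/(4 × 8.3) = 31.6/33.20 = 0.9518
Since 0.9518 < 1, the system is STABLE.
The servers are busy 95.18% of the time.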